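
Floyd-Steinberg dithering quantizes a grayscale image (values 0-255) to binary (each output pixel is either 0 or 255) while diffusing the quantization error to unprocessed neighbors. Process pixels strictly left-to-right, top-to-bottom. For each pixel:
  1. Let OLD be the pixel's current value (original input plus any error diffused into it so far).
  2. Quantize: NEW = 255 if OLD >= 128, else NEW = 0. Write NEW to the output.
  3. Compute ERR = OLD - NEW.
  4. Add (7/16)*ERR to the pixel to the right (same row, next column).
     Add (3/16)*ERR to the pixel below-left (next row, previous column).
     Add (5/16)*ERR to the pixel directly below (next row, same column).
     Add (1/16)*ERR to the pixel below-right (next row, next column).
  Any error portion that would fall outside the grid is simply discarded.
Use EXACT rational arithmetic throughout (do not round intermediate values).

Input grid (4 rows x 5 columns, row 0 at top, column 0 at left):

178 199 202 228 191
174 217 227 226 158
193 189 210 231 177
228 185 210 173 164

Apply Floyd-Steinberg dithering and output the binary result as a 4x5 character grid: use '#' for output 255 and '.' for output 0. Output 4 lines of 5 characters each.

Answer: #####
#.##.
#####
#.#.#

Derivation:
(0,0): OLD=178 → NEW=255, ERR=-77
(0,1): OLD=2645/16 → NEW=255, ERR=-1435/16
(0,2): OLD=41667/256 → NEW=255, ERR=-23613/256
(0,3): OLD=768597/4096 → NEW=255, ERR=-275883/4096
(0,4): OLD=10586195/65536 → NEW=255, ERR=-6125485/65536
(1,0): OLD=34079/256 → NEW=255, ERR=-31201/256
(1,1): OLD=232537/2048 → NEW=0, ERR=232537/2048
(1,2): OLD=15048141/65536 → NEW=255, ERR=-1663539/65536
(1,3): OLD=44710345/262144 → NEW=255, ERR=-22136375/262144
(1,4): OLD=367579195/4194304 → NEW=0, ERR=367579195/4194304
(2,0): OLD=5773795/32768 → NEW=255, ERR=-2582045/32768
(2,1): OLD=186260081/1048576 → NEW=255, ERR=-81126799/1048576
(2,2): OLD=2675667091/16777216 → NEW=255, ERR=-1602522989/16777216
(2,3): OLD=47692373769/268435456 → NEW=255, ERR=-20758667511/268435456
(2,4): OLD=709856233215/4294967296 → NEW=255, ERR=-385360427265/4294967296
(3,0): OLD=3168697651/16777216 → NEW=255, ERR=-1109492429/16777216
(3,1): OLD=14637196215/134217728 → NEW=0, ERR=14637196215/134217728
(3,2): OLD=895617576973/4294967296 → NEW=255, ERR=-199599083507/4294967296
(3,3): OLD=908031915365/8589934592 → NEW=0, ERR=908031915365/8589934592
(3,4): OLD=24378330143961/137438953472 → NEW=255, ERR=-10668602991399/137438953472
Row 0: #####
Row 1: #.##.
Row 2: #####
Row 3: #.#.#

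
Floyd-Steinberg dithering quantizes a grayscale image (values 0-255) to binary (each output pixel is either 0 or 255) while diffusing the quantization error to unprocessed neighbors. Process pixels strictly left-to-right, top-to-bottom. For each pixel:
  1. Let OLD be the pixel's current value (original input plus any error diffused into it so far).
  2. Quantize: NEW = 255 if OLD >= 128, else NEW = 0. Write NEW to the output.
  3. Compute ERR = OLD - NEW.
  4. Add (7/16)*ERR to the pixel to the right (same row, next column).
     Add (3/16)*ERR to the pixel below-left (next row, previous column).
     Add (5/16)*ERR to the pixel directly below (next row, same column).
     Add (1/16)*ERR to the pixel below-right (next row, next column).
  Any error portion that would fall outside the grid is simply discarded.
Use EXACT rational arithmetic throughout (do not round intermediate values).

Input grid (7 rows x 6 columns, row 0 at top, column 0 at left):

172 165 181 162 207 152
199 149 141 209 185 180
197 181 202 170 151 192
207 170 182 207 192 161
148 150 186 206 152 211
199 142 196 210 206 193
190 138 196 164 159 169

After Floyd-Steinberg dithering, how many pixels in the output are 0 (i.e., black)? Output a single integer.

(0,0): OLD=172 → NEW=255, ERR=-83
(0,1): OLD=2059/16 → NEW=255, ERR=-2021/16
(0,2): OLD=32189/256 → NEW=0, ERR=32189/256
(0,3): OLD=888875/4096 → NEW=255, ERR=-155605/4096
(0,4): OLD=12476717/65536 → NEW=255, ERR=-4234963/65536
(0,5): OLD=129738811/1048576 → NEW=0, ERR=129738811/1048576
(1,0): OLD=38241/256 → NEW=255, ERR=-27039/256
(1,1): OLD=167335/2048 → NEW=0, ERR=167335/2048
(1,2): OLD=13174195/65536 → NEW=255, ERR=-3537485/65536
(1,3): OLD=44369271/262144 → NEW=255, ERR=-22477449/262144
(1,4): OLD=2485000901/16777216 → NEW=255, ERR=-1793189179/16777216
(1,5): OLD=45061012179/268435456 → NEW=255, ERR=-23390029101/268435456
(2,0): OLD=5875741/32768 → NEW=255, ERR=-2480099/32768
(2,1): OLD=164310031/1048576 → NEW=255, ERR=-103076849/1048576
(2,2): OLD=2200407021/16777216 → NEW=255, ERR=-2077783059/16777216
(2,3): OLD=8805799365/134217728 → NEW=0, ERR=8805799365/134217728
(2,4): OLD=535179123407/4294967296 → NEW=0, ERR=535179123407/4294967296
(2,5): OLD=14610134639257/68719476736 → NEW=255, ERR=-2913331928423/68719476736
(3,0): OLD=2766837325/16777216 → NEW=255, ERR=-1511352755/16777216
(3,1): OLD=9652625225/134217728 → NEW=0, ERR=9652625225/134217728
(3,2): OLD=194261319787/1073741824 → NEW=255, ERR=-79542845333/1073741824
(3,3): OLD=14480284820545/68719476736 → NEW=255, ERR=-3043181747135/68719476736
(3,4): OLD=114193431832609/549755813888 → NEW=255, ERR=-25994300708831/549755813888
(3,5): OLD=1186180522272847/8796093022208 → NEW=255, ERR=-1056823198390193/8796093022208
(4,0): OLD=286331345379/2147483648 → NEW=255, ERR=-261276984861/2147483648
(4,1): OLD=3426521654535/34359738368 → NEW=0, ERR=3426521654535/34359738368
(4,2): OLD=222839354297061/1099511627776 → NEW=255, ERR=-57536110785819/1099511627776
(4,3): OLD=2740365332004185/17592186044416 → NEW=255, ERR=-1745642109321895/17592186044416
(4,4): OLD=19285619863745769/281474976710656 → NEW=0, ERR=19285619863745769/281474976710656
(4,5): OLD=902858066716042687/4503599627370496 → NEW=255, ERR=-245559838263433793/4503599627370496
(5,0): OLD=98778813138437/549755813888 → NEW=255, ERR=-41408919403003/549755813888
(5,1): OLD=2160226862784341/17592186044416 → NEW=0, ERR=2160226862784341/17592186044416
(5,2): OLD=31102623685534839/140737488355328 → NEW=255, ERR=-4785435845073801/140737488355328
(5,3): OLD=782236066401086989/4503599627370496 → NEW=255, ERR=-366181838578389491/4503599627370496
(5,4): OLD=1579984649510922925/9007199254740992 → NEW=255, ERR=-716851160448030035/9007199254740992
(5,5): OLD=20957814628509499729/144115188075855872 → NEW=255, ERR=-15791558330833747631/144115188075855872
(6,0): OLD=53335499058897183/281474976710656 → NEW=255, ERR=-18440620002320097/281474976710656
(6,1): OLD=615316575778854707/4503599627370496 → NEW=255, ERR=-533101329200621773/4503599627370496
(6,2): OLD=2270095488238834427/18014398509481984 → NEW=0, ERR=2270095488238834427/18014398509481984
(6,3): OLD=50923170584127150447/288230376151711744 → NEW=255, ERR=-22575575334559344273/288230376151711744
(6,4): OLD=342347876262335048015/4611686018427387904 → NEW=0, ERR=342347876262335048015/4611686018427387904
(6,5): OLD=11972757000581211229641/73786976294838206464 → NEW=255, ERR=-6842921954602531418679/73786976294838206464
Output grid:
  Row 0: ##.##.  (2 black, running=2)
  Row 1: #.####  (1 black, running=3)
  Row 2: ###..#  (2 black, running=5)
  Row 3: #.####  (1 black, running=6)
  Row 4: #.##.#  (2 black, running=8)
  Row 5: #.####  (1 black, running=9)
  Row 6: ##.#.#  (2 black, running=11)

Answer: 11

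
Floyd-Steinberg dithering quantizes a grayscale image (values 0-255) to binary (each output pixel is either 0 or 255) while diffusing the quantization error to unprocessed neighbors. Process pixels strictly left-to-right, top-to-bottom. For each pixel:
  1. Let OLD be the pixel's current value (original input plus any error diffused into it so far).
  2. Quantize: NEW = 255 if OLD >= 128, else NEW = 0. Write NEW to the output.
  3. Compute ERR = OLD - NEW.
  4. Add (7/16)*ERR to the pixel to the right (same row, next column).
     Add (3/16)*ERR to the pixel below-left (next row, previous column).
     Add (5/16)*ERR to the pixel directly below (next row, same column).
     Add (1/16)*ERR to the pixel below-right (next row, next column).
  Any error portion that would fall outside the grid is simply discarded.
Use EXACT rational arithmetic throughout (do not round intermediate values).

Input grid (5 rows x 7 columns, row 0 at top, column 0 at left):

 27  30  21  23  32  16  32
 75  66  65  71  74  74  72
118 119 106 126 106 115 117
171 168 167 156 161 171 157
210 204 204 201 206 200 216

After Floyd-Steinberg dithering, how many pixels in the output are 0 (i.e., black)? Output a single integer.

Answer: 18

Derivation:
(0,0): OLD=27 → NEW=0, ERR=27
(0,1): OLD=669/16 → NEW=0, ERR=669/16
(0,2): OLD=10059/256 → NEW=0, ERR=10059/256
(0,3): OLD=164621/4096 → NEW=0, ERR=164621/4096
(0,4): OLD=3249499/65536 → NEW=0, ERR=3249499/65536
(0,5): OLD=39523709/1048576 → NEW=0, ERR=39523709/1048576
(0,6): OLD=813536875/16777216 → NEW=0, ERR=813536875/16777216
(1,0): OLD=23367/256 → NEW=0, ERR=23367/256
(1,1): OLD=262257/2048 → NEW=255, ERR=-259983/2048
(1,2): OLD=2089925/65536 → NEW=0, ERR=2089925/65536
(1,3): OLD=28642913/262144 → NEW=0, ERR=28642913/262144
(1,4): OLD=2464189571/16777216 → NEW=255, ERR=-1814000509/16777216
(1,5): OLD=6800299635/134217728 → NEW=0, ERR=6800299635/134217728
(1,6): OLD=239821429853/2147483648 → NEW=0, ERR=239821429853/2147483648
(2,0): OLD=4021355/32768 → NEW=0, ERR=4021355/32768
(2,1): OLD=151733961/1048576 → NEW=255, ERR=-115652919/1048576
(2,2): OLD=1346612123/16777216 → NEW=0, ERR=1346612123/16777216
(2,3): OLD=23753951875/134217728 → NEW=255, ERR=-10471568765/134217728
(2,4): OLD=58419167667/1073741824 → NEW=0, ERR=58419167667/1073741824
(2,5): OLD=5800534454865/34359738368 → NEW=255, ERR=-2961198828975/34359738368
(2,6): OLD=64519629516871/549755813888 → NEW=0, ERR=64519629516871/549755813888
(3,0): OLD=3165361979/16777216 → NEW=255, ERR=-1112828101/16777216
(3,1): OLD=17076948255/134217728 → NEW=0, ERR=17076948255/134217728
(3,2): OLD=242907305997/1073741824 → NEW=255, ERR=-30896859123/1073741824
(3,3): OLD=576589876779/4294967296 → NEW=255, ERR=-518626783701/4294967296
(3,4): OLD=57250334884667/549755813888 → NEW=0, ERR=57250334884667/549755813888
(3,5): OLD=945728923534177/4398046511104 → NEW=255, ERR=-175772936797343/4398046511104
(3,6): OLD=12019234008877887/70368744177664 → NEW=255, ERR=-5924795756426433/70368744177664
(4,0): OLD=457689286805/2147483648 → NEW=255, ERR=-89919043435/2147483648
(4,1): OLD=7418286031761/34359738368 → NEW=255, ERR=-1343447252079/34359738368
(4,2): OLD=89727213753375/549755813888 → NEW=255, ERR=-50460518788065/549755813888
(4,3): OLD=619400868580869/4398046511104 → NEW=255, ERR=-502100991750651/4398046511104
(4,4): OLD=6106437558414527/35184372088832 → NEW=255, ERR=-2865577324237633/35184372088832
(4,5): OLD=160553719481368575/1125899906842624 → NEW=255, ERR=-126550756763500545/1125899906842624
(4,6): OLD=2486273248369370281/18014398509481984 → NEW=255, ERR=-2107398371548535639/18014398509481984
Output grid:
  Row 0: .......  (7 black, running=7)
  Row 1: .#..#..  (5 black, running=12)
  Row 2: .#.#.#.  (4 black, running=16)
  Row 3: #.##.##  (2 black, running=18)
  Row 4: #######  (0 black, running=18)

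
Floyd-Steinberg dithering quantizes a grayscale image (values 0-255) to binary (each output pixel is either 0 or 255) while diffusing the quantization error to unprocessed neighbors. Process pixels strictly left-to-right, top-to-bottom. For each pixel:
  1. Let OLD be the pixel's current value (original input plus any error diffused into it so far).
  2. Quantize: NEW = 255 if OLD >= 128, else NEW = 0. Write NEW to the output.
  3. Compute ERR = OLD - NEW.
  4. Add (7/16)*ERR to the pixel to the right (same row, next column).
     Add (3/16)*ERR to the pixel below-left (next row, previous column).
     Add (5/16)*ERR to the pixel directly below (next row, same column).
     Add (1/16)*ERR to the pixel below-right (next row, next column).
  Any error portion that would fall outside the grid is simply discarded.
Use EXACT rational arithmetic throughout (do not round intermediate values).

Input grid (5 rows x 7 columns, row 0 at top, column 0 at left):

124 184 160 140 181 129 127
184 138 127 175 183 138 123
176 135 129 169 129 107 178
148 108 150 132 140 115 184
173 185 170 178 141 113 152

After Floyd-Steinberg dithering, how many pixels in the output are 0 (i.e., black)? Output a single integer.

(0,0): OLD=124 → NEW=0, ERR=124
(0,1): OLD=953/4 → NEW=255, ERR=-67/4
(0,2): OLD=9771/64 → NEW=255, ERR=-6549/64
(0,3): OLD=97517/1024 → NEW=0, ERR=97517/1024
(0,4): OLD=3648123/16384 → NEW=255, ERR=-529797/16384
(0,5): OLD=30107997/262144 → NEW=0, ERR=30107997/262144
(0,6): OLD=743432587/4194304 → NEW=255, ERR=-326114933/4194304
(1,0): OLD=14055/64 → NEW=255, ERR=-2265/64
(1,1): OLD=54193/512 → NEW=0, ERR=54193/512
(1,2): OLD=2590949/16384 → NEW=255, ERR=-1586971/16384
(1,3): OLD=9825457/65536 → NEW=255, ERR=-6886223/65536
(1,4): OLD=647647971/4194304 → NEW=255, ERR=-421899549/4194304
(1,5): OLD=3801196659/33554432 → NEW=0, ERR=3801196659/33554432
(1,6): OLD=83452725085/536870912 → NEW=255, ERR=-53449357475/536870912
(2,0): OLD=1513771/8192 → NEW=255, ERR=-575189/8192
(2,1): OLD=30666921/262144 → NEW=0, ERR=30666921/262144
(2,2): OLD=573888123/4194304 → NEW=255, ERR=-495659397/4194304
(2,3): OLD=1998113827/33554432 → NEW=0, ERR=1998113827/33554432
(2,4): OLD=37122503139/268435456 → NEW=255, ERR=-31328538141/268435456
(2,5): OLD=570267985393/8589934592 → NEW=0, ERR=570267985393/8589934592
(2,6): OLD=25153167362471/137438953472 → NEW=255, ERR=-9893765772889/137438953472
(3,0): OLD=620727515/4194304 → NEW=255, ERR=-448820005/4194304
(3,1): OLD=2388947999/33554432 → NEW=0, ERR=2388947999/33554432
(3,2): OLD=43673302141/268435456 → NEW=255, ERR=-24777739139/268435456
(3,3): OLD=86927061587/1073741824 → NEW=0, ERR=86927061587/1073741824
(3,4): OLD=21319123928283/137438953472 → NEW=255, ERR=-13727809207077/137438953472
(3,5): OLD=78346469961761/1099511627776 → NEW=0, ERR=78346469961761/1099511627776
(3,6): OLD=3462631193119615/17592186044416 → NEW=255, ERR=-1023376248206465/17592186044416
(4,0): OLD=82092711573/536870912 → NEW=255, ERR=-54809370987/536870912
(4,1): OLD=1190472747057/8589934592 → NEW=255, ERR=-999960573903/8589934592
(4,2): OLD=15098279976511/137438953472 → NEW=0, ERR=15098279976511/137438953472
(4,3): OLD=249438894339557/1099511627776 → NEW=255, ERR=-30936570743323/1099511627776
(4,4): OLD=1019441294863343/8796093022208 → NEW=0, ERR=1019441294863343/8796093022208
(4,5): OLD=47519279770206559/281474976710656 → NEW=255, ERR=-24256839291010721/281474976710656
(4,6): OLD=452935864776933961/4503599627370496 → NEW=0, ERR=452935864776933961/4503599627370496
Output grid:
  Row 0: .##.#.#  (3 black, running=3)
  Row 1: #.###.#  (2 black, running=5)
  Row 2: #.#.#.#  (3 black, running=8)
  Row 3: #.#.#.#  (3 black, running=11)
  Row 4: ##.#.#.  (3 black, running=14)

Answer: 14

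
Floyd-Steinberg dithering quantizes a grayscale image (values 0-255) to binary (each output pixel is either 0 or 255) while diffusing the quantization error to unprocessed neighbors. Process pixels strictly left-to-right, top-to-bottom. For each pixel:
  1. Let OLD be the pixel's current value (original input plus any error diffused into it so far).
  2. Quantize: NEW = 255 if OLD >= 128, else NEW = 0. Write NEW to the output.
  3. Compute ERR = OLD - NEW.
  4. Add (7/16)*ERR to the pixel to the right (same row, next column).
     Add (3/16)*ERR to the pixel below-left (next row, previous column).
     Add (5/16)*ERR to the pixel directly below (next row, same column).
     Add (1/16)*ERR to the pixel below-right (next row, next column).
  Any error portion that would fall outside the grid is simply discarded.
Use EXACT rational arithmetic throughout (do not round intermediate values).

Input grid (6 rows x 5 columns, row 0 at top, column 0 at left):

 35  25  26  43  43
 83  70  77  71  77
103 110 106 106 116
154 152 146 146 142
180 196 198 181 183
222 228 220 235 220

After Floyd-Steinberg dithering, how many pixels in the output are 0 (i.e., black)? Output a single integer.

Answer: 14

Derivation:
(0,0): OLD=35 → NEW=0, ERR=35
(0,1): OLD=645/16 → NEW=0, ERR=645/16
(0,2): OLD=11171/256 → NEW=0, ERR=11171/256
(0,3): OLD=254325/4096 → NEW=0, ERR=254325/4096
(0,4): OLD=4598323/65536 → NEW=0, ERR=4598323/65536
(1,0): OLD=25983/256 → NEW=0, ERR=25983/256
(1,1): OLD=281337/2048 → NEW=255, ERR=-240903/2048
(1,2): OLD=3495405/65536 → NEW=0, ERR=3495405/65536
(1,3): OLD=33979369/262144 → NEW=255, ERR=-32867351/262144
(1,4): OLD=201133211/4194304 → NEW=0, ERR=201133211/4194304
(2,0): OLD=3691715/32768 → NEW=0, ERR=3691715/32768
(2,1): OLD=145620753/1048576 → NEW=255, ERR=-121766127/1048576
(2,2): OLD=687903859/16777216 → NEW=0, ERR=687903859/16777216
(2,3): OLD=26060355241/268435456 → NEW=0, ERR=26060355241/268435456
(2,4): OLD=711345153119/4294967296 → NEW=255, ERR=-383871507361/4294967296
(3,0): OLD=2809067283/16777216 → NEW=255, ERR=-1469122797/16777216
(3,1): OLD=12365454615/134217728 → NEW=0, ERR=12365454615/134217728
(3,2): OLD=902222835757/4294967296 → NEW=255, ERR=-192993824723/4294967296
(3,3): OLD=1223925514437/8589934592 → NEW=255, ERR=-966507806523/8589934592
(3,4): OLD=9745993041465/137438953472 → NEW=0, ERR=9745993041465/137438953472
(4,0): OLD=364878508605/2147483648 → NEW=255, ERR=-182729821635/2147483648
(4,1): OLD=11934195765565/68719476736 → NEW=255, ERR=-5589270802115/68719476736
(4,2): OLD=146273826113331/1099511627776 → NEW=255, ERR=-134101638969549/1099511627776
(4,3): OLD=1811406618943805/17592186044416 → NEW=0, ERR=1811406618943805/17592186044416
(4,4): OLD=68447794629435179/281474976710656 → NEW=255, ERR=-3328324431782101/281474976710656
(5,0): OLD=198086997498327/1099511627776 → NEW=255, ERR=-82288467584553/1099511627776
(5,1): OLD=1245997447640005/8796093022208 → NEW=255, ERR=-997006273023035/8796093022208
(5,2): OLD=41241642467947885/281474976710656 → NEW=255, ERR=-30534476593269395/281474976710656
(5,3): OLD=236300528230783587/1125899906842624 → NEW=255, ERR=-50803948014085533/1125899906842624
(5,4): OLD=3656903570964199249/18014398509481984 → NEW=255, ERR=-936768048953706671/18014398509481984
Output grid:
  Row 0: .....  (5 black, running=5)
  Row 1: .#.#.  (3 black, running=8)
  Row 2: .#..#  (3 black, running=11)
  Row 3: #.##.  (2 black, running=13)
  Row 4: ###.#  (1 black, running=14)
  Row 5: #####  (0 black, running=14)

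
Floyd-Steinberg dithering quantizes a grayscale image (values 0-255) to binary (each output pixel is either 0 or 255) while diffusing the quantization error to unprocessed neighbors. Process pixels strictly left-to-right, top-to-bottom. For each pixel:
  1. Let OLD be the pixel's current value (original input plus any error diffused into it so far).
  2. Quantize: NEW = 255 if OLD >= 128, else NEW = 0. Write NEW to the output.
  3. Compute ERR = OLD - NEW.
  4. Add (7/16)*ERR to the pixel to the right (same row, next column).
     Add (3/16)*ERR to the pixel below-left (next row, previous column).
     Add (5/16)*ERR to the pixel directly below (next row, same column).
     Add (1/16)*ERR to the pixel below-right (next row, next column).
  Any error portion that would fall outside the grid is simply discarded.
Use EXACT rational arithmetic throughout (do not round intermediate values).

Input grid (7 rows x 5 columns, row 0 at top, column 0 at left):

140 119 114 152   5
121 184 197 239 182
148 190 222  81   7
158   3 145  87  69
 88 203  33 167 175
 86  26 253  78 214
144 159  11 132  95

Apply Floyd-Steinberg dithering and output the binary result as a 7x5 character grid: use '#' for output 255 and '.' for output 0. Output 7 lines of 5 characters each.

(0,0): OLD=140 → NEW=255, ERR=-115
(0,1): OLD=1099/16 → NEW=0, ERR=1099/16
(0,2): OLD=36877/256 → NEW=255, ERR=-28403/256
(0,3): OLD=423771/4096 → NEW=0, ERR=423771/4096
(0,4): OLD=3294077/65536 → NEW=0, ERR=3294077/65536
(1,0): OLD=25073/256 → NEW=0, ERR=25073/256
(1,1): OLD=451223/2048 → NEW=255, ERR=-71017/2048
(1,2): OLD=11196771/65536 → NEW=255, ERR=-5514909/65536
(1,3): OLD=62129511/262144 → NEW=255, ERR=-4717209/262144
(1,4): OLD=823345749/4194304 → NEW=255, ERR=-246201771/4194304
(2,0): OLD=5639533/32768 → NEW=255, ERR=-2716307/32768
(2,1): OLD=139712383/1048576 → NEW=255, ERR=-127674497/1048576
(2,2): OLD=2296660541/16777216 → NEW=255, ERR=-1981529539/16777216
(2,3): OLD=1996820327/268435456 → NEW=0, ERR=1996820327/268435456
(2,4): OLD=-39572475375/4294967296 → NEW=0, ERR=-39572475375/4294967296
(3,0): OLD=1833167517/16777216 → NEW=0, ERR=1833167517/16777216
(3,1): OLD=-1955909287/134217728 → NEW=0, ERR=-1955909287/134217728
(3,2): OLD=410170954531/4294967296 → NEW=0, ERR=410170954531/4294967296
(3,3): OLD=1047943474475/8589934592 → NEW=0, ERR=1047943474475/8589934592
(3,4): OLD=16487065607607/137438953472 → NEW=0, ERR=16487065607607/137438953472
(4,0): OLD=256437533843/2147483648 → NEW=0, ERR=256437533843/2147483648
(4,1): OLD=18927037513235/68719476736 → NEW=255, ERR=1403570945555/68719476736
(4,2): OLD=103071774530429/1099511627776 → NEW=0, ERR=103071774530429/1099511627776
(4,3): OLD=4830774653736979/17592186044416 → NEW=255, ERR=344767212410899/17592186044416
(4,4): OLD=64369401635834373/281474976710656 → NEW=255, ERR=-7406717425382907/281474976710656
(5,0): OLD=139798718240281/1099511627776 → NEW=0, ERR=139798718240281/1099511627776
(5,1): OLD=994392440700043/8796093022208 → NEW=0, ERR=994392440700043/8796093022208
(5,2): OLD=94774021039325667/281474976710656 → NEW=255, ERR=22997901978108387/281474976710656
(5,3): OLD=136003420944542605/1125899906842624 → NEW=0, ERR=136003420944542605/1125899906842624
(5,4): OLD=4681035980727582207/18014398509481984 → NEW=255, ERR=87364360809676287/18014398509481984
(6,0): OLD=28841324374878601/140737488355328 → NEW=255, ERR=-7046735155730039/140737488355328
(6,1): OLD=881303016887532295/4503599627370496 → NEW=255, ERR=-267114888091944185/4503599627370496
(6,2): OLD=2903831456995202237/72057594037927936 → NEW=0, ERR=2903831456995202237/72057594037927936
(6,3): OLD=222969388745435712607/1152921504606846976 → NEW=255, ERR=-71025594929310266273/1152921504606846976
(6,4): OLD=1422485621003543578969/18446744073709551616 → NEW=0, ERR=1422485621003543578969/18446744073709551616
Row 0: #.#..
Row 1: .####
Row 2: ###..
Row 3: .....
Row 4: .#.##
Row 5: ..#.#
Row 6: ##.#.

Answer: #.#..
.####
###..
.....
.#.##
..#.#
##.#.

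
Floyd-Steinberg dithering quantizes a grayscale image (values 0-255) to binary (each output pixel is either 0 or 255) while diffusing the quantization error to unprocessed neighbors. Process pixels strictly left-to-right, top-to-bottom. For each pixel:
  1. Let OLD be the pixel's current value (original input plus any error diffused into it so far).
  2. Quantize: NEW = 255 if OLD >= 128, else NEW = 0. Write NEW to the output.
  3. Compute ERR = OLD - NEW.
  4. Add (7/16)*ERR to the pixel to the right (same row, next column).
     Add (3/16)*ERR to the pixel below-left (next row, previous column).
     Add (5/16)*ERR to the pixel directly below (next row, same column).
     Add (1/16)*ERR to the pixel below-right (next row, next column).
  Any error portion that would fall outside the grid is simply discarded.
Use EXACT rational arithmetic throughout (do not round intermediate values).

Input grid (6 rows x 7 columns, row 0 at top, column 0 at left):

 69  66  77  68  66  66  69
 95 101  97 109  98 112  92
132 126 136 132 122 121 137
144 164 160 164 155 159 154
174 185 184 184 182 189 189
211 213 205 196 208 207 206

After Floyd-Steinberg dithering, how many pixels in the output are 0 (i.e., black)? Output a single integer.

(0,0): OLD=69 → NEW=0, ERR=69
(0,1): OLD=1539/16 → NEW=0, ERR=1539/16
(0,2): OLD=30485/256 → NEW=0, ERR=30485/256
(0,3): OLD=491923/4096 → NEW=0, ERR=491923/4096
(0,4): OLD=7768837/65536 → NEW=0, ERR=7768837/65536
(0,5): OLD=123587875/1048576 → NEW=0, ERR=123587875/1048576
(0,6): OLD=2022743029/16777216 → NEW=0, ERR=2022743029/16777216
(1,0): OLD=34457/256 → NEW=255, ERR=-30823/256
(1,1): OLD=215087/2048 → NEW=0, ERR=215087/2048
(1,2): OLD=13676763/65536 → NEW=255, ERR=-3034917/65536
(1,3): OLD=40878719/262144 → NEW=255, ERR=-25968001/262144
(1,4): OLD=2035266013/16777216 → NEW=0, ERR=2035266013/16777216
(1,5): OLD=31127857261/134217728 → NEW=255, ERR=-3097663379/134217728
(1,6): OLD=272613821123/2147483648 → NEW=0, ERR=272613821123/2147483648
(2,0): OLD=3737717/32768 → NEW=0, ERR=3737717/32768
(2,1): OLD=201867095/1048576 → NEW=255, ERR=-65519785/1048576
(2,2): OLD=1378778053/16777216 → NEW=0, ERR=1378778053/16777216
(2,3): OLD=21052012765/134217728 → NEW=255, ERR=-13173507875/134217728
(2,4): OLD=114300241901/1073741824 → NEW=0, ERR=114300241901/1073741824
(2,5): OLD=6588274171855/34359738368 → NEW=255, ERR=-2173459111985/34359738368
(2,6): OLD=81118436583577/549755813888 → NEW=255, ERR=-59069295957863/549755813888
(3,0): OLD=2817394469/16777216 → NEW=255, ERR=-1460795611/16777216
(3,1): OLD=17303153985/134217728 → NEW=255, ERR=-16922366655/134217728
(3,2): OLD=116192441555/1073741824 → NEW=0, ERR=116192441555/1073741824
(3,3): OLD=883761960789/4294967296 → NEW=255, ERR=-211454699691/4294967296
(3,4): OLD=81765931322149/549755813888 → NEW=255, ERR=-58421801219291/549755813888
(3,5): OLD=348531644508479/4398046511104 → NEW=0, ERR=348531644508479/4398046511104
(3,6): OLD=10635533510271009/70368744177664 → NEW=255, ERR=-7308496255033311/70368744177664
(4,0): OLD=264463230347/2147483648 → NEW=0, ERR=264463230347/2147483648
(4,1): OLD=7364177689231/34359738368 → NEW=255, ERR=-1397555594609/34359738368
(4,2): OLD=100555932585665/549755813888 → NEW=255, ERR=-39631799955775/549755813888
(4,3): OLD=544976317505947/4398046511104 → NEW=0, ERR=544976317505947/4398046511104
(4,4): OLD=7557069467573345/35184372088832 → NEW=255, ERR=-1414945415078815/35184372088832
(4,5): OLD=191464898821661665/1125899906842624 → NEW=255, ERR=-95639577423207455/1125899906842624
(4,6): OLD=2239788676921148535/18014398509481984 → NEW=0, ERR=2239788676921148535/18014398509481984
(5,0): OLD=132962868374301/549755813888 → NEW=255, ERR=-7224864167139/549755813888
(5,1): OLD=829998252046559/4398046511104 → NEW=255, ERR=-291503608284961/4398046511104
(5,2): OLD=6127918568301641/35184372088832 → NEW=255, ERR=-2844096314350519/35184372088832
(5,3): OLD=52723648963977677/281474976710656 → NEW=255, ERR=-19052470097239603/281474976710656
(5,4): OLD=2839729665848833455/18014398509481984 → NEW=255, ERR=-1753941954069072465/18014398509481984
(5,5): OLD=22864920984653659839/144115188075855872 → NEW=255, ERR=-13884451974689587521/144115188075855872
(5,6): OLD=455162177241869228625/2305843009213693952 → NEW=255, ERR=-132827790107622729135/2305843009213693952
Output grid:
  Row 0: .......  (7 black, running=7)
  Row 1: #.##.#.  (3 black, running=10)
  Row 2: .#.#.##  (3 black, running=13)
  Row 3: ##.##.#  (2 black, running=15)
  Row 4: .##.##.  (3 black, running=18)
  Row 5: #######  (0 black, running=18)

Answer: 18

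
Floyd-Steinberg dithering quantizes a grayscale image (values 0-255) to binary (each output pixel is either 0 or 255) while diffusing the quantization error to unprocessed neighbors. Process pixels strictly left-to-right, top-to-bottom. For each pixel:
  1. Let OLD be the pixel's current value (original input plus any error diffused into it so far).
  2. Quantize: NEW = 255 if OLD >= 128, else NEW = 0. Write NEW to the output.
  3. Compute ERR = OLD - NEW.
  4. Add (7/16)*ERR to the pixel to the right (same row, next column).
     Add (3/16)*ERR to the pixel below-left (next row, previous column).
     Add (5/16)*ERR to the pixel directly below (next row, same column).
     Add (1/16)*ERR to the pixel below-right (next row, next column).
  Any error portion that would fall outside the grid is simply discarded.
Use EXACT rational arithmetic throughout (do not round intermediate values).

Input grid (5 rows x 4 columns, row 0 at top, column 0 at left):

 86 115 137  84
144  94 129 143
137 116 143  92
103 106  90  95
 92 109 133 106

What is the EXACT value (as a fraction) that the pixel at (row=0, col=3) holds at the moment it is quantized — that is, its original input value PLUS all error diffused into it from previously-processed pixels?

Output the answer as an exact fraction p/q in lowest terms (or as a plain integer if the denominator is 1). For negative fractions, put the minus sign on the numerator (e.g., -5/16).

Answer: 254653/2048

Derivation:
(0,0): OLD=86 → NEW=0, ERR=86
(0,1): OLD=1221/8 → NEW=255, ERR=-819/8
(0,2): OLD=11803/128 → NEW=0, ERR=11803/128
(0,3): OLD=254653/2048 → NEW=0, ERR=254653/2048
Target (0,3): original=84, with diffused error = 254653/2048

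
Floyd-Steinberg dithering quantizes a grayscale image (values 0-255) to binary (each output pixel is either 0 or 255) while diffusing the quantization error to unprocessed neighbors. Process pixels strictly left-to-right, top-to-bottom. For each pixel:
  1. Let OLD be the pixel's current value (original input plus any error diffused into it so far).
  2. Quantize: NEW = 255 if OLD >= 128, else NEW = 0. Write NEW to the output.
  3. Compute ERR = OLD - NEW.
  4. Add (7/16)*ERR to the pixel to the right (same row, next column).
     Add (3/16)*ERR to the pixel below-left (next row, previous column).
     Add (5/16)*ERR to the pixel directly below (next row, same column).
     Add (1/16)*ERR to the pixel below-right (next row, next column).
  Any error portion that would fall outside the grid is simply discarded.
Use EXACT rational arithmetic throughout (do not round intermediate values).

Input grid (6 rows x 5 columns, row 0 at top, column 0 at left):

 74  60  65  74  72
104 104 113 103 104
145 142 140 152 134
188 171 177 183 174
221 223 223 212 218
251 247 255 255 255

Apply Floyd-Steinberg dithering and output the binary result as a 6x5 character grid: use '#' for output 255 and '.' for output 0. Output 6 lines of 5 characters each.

(0,0): OLD=74 → NEW=0, ERR=74
(0,1): OLD=739/8 → NEW=0, ERR=739/8
(0,2): OLD=13493/128 → NEW=0, ERR=13493/128
(0,3): OLD=246003/2048 → NEW=0, ERR=246003/2048
(0,4): OLD=4081317/32768 → NEW=0, ERR=4081317/32768
(1,0): OLD=18489/128 → NEW=255, ERR=-14151/128
(1,1): OLD=111503/1024 → NEW=0, ERR=111503/1024
(1,2): OLD=7270459/32768 → NEW=255, ERR=-1085381/32768
(1,3): OLD=20445599/131072 → NEW=255, ERR=-12977761/131072
(1,4): OLD=224630013/2097152 → NEW=0, ERR=224630013/2097152
(2,0): OLD=2144149/16384 → NEW=255, ERR=-2033771/16384
(2,1): OLD=56937783/524288 → NEW=0, ERR=56937783/524288
(2,2): OLD=1387495525/8388608 → NEW=255, ERR=-751599515/8388608
(2,3): OLD=13404717151/134217728 → NEW=0, ERR=13404717151/134217728
(2,4): OLD=440188205785/2147483648 → NEW=255, ERR=-107420124455/2147483648
(3,0): OLD=1422468293/8388608 → NEW=255, ERR=-716626747/8388608
(3,1): OLD=9596888801/67108864 → NEW=255, ERR=-7515871519/67108864
(3,2): OLD=269544667131/2147483648 → NEW=0, ERR=269544667131/2147483648
(3,3): OLD=1091544039267/4294967296 → NEW=255, ERR=-3672621213/4294967296
(3,4): OLD=11286230307855/68719476736 → NEW=255, ERR=-6237236259825/68719476736
(4,0): OLD=186084258667/1073741824 → NEW=255, ERR=-87719906453/1073741824
(4,1): OLD=5856781076843/34359738368 → NEW=255, ERR=-2904952206997/34359738368
(4,2): OLD=119888185291685/549755813888 → NEW=255, ERR=-20299547249755/549755813888
(4,3): OLD=1639634176933227/8796093022208 → NEW=255, ERR=-603369543729813/8796093022208
(4,4): OLD=22457832920820589/140737488355328 → NEW=255, ERR=-13430226609788051/140737488355328
(5,0): OLD=115238667632417/549755813888 → NEW=255, ERR=-24949064909023/549755813888
(5,1): OLD=829892055854627/4398046511104 → NEW=255, ERR=-291609804476893/4398046511104
(5,2): OLD=27627782091771067/140737488355328 → NEW=255, ERR=-8260277438837573/140737488355328
(5,3): OLD=105657520748547189/562949953421312 → NEW=255, ERR=-37894717373887371/562949953421312
(5,4): OLD=1724352605347272311/9007199254740992 → NEW=255, ERR=-572483204611680649/9007199254740992
Row 0: .....
Row 1: #.##.
Row 2: #.#.#
Row 3: ##.##
Row 4: #####
Row 5: #####

Answer: .....
#.##.
#.#.#
##.##
#####
#####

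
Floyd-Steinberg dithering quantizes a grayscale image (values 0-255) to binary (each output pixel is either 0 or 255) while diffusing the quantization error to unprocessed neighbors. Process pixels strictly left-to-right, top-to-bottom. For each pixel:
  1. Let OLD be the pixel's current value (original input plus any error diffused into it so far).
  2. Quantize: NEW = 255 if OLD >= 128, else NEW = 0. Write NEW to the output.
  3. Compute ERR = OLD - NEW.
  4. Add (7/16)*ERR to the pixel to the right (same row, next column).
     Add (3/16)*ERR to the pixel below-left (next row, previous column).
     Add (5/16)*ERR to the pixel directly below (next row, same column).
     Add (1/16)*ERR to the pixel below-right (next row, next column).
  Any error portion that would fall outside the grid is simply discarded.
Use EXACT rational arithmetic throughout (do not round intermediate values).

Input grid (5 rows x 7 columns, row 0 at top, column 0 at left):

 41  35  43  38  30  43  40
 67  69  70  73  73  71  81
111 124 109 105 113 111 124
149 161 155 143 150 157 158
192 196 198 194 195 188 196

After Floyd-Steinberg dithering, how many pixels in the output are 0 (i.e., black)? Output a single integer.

Answer: 18

Derivation:
(0,0): OLD=41 → NEW=0, ERR=41
(0,1): OLD=847/16 → NEW=0, ERR=847/16
(0,2): OLD=16937/256 → NEW=0, ERR=16937/256
(0,3): OLD=274207/4096 → NEW=0, ERR=274207/4096
(0,4): OLD=3885529/65536 → NEW=0, ERR=3885529/65536
(0,5): OLD=72287471/1048576 → NEW=0, ERR=72287471/1048576
(0,6): OLD=1177100937/16777216 → NEW=0, ERR=1177100937/16777216
(1,0): OLD=22973/256 → NEW=0, ERR=22973/256
(1,1): OLD=286251/2048 → NEW=255, ERR=-235989/2048
(1,2): OLD=3678087/65536 → NEW=0, ERR=3678087/65536
(1,3): OLD=35055419/262144 → NEW=255, ERR=-31791301/262144
(1,4): OLD=932482065/16777216 → NEW=0, ERR=932482065/16777216
(1,5): OLD=17947643873/134217728 → NEW=255, ERR=-16277876767/134217728
(1,6): OLD=116337871887/2147483648 → NEW=0, ERR=116337871887/2147483648
(2,0): OLD=3848201/32768 → NEW=0, ERR=3848201/32768
(2,1): OLD=163055347/1048576 → NEW=255, ERR=-104331533/1048576
(2,2): OLD=890320793/16777216 → NEW=0, ERR=890320793/16777216
(2,3): OLD=13991894289/134217728 → NEW=0, ERR=13991894289/134217728
(2,4): OLD=156398709217/1073741824 → NEW=255, ERR=-117405455903/1073741824
(2,5): OLD=1336395754827/34359738368 → NEW=0, ERR=1336395754827/34359738368
(2,6): OLD=82664384504509/549755813888 → NEW=255, ERR=-57523348036931/549755813888
(3,0): OLD=2802522745/16777216 → NEW=255, ERR=-1475667335/16777216
(3,1): OLD=14591577861/134217728 → NEW=0, ERR=14591577861/134217728
(3,2): OLD=249617544415/1073741824 → NEW=255, ERR=-24186620705/1073741824
(3,3): OLD=637963720745/4294967296 → NEW=255, ERR=-457252939735/4294967296
(3,4): OLD=45663446716025/549755813888 → NEW=0, ERR=45663446716025/549755813888
(3,5): OLD=787430377175931/4398046511104 → NEW=255, ERR=-334071483155589/4398046511104
(3,6): OLD=6649885933122405/70368744177664 → NEW=0, ERR=6649885933122405/70368744177664
(4,0): OLD=397064900599/2147483648 → NEW=255, ERR=-150543429641/2147483648
(4,1): OLD=6514025798411/34359738368 → NEW=255, ERR=-2247707485429/34359738368
(4,2): OLD=82009212817797/549755813888 → NEW=255, ERR=-58178519723643/549755813888
(4,3): OLD=565578658579783/4398046511104 → NEW=255, ERR=-555923201751737/4398046511104
(4,4): OLD=5093269555633957/35184372088832 → NEW=255, ERR=-3878745327018203/35184372088832
(4,5): OLD=156435608234729765/1125899906842624 → NEW=255, ERR=-130668868010139355/1125899906842624
(4,6): OLD=3062608606749454995/18014398509481984 → NEW=255, ERR=-1531063013168450925/18014398509481984
Output grid:
  Row 0: .......  (7 black, running=7)
  Row 1: .#.#.#.  (4 black, running=11)
  Row 2: .#..#.#  (4 black, running=15)
  Row 3: #.##.#.  (3 black, running=18)
  Row 4: #######  (0 black, running=18)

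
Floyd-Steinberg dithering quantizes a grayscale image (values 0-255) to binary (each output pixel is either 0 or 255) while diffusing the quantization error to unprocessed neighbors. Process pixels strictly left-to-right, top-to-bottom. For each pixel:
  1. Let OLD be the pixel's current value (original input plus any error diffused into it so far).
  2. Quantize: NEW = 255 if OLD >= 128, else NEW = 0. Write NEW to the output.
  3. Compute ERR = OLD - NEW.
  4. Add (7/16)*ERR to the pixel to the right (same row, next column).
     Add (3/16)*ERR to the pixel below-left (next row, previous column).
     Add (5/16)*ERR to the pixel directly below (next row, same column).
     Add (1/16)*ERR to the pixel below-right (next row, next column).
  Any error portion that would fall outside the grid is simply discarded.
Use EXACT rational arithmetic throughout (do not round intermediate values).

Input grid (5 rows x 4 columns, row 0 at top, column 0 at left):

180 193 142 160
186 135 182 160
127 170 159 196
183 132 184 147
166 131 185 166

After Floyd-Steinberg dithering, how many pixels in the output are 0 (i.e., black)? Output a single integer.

Answer: 6

Derivation:
(0,0): OLD=180 → NEW=255, ERR=-75
(0,1): OLD=2563/16 → NEW=255, ERR=-1517/16
(0,2): OLD=25733/256 → NEW=0, ERR=25733/256
(0,3): OLD=835491/4096 → NEW=255, ERR=-208989/4096
(1,0): OLD=37065/256 → NEW=255, ERR=-28215/256
(1,1): OLD=146047/2048 → NEW=0, ERR=146047/2048
(1,2): OLD=15015531/65536 → NEW=255, ERR=-1696149/65536
(1,3): OLD=145767645/1048576 → NEW=255, ERR=-121619235/1048576
(2,0): OLD=3471077/32768 → NEW=0, ERR=3471077/32768
(2,1): OLD=237909031/1048576 → NEW=255, ERR=-29477849/1048576
(2,2): OLD=254432355/2097152 → NEW=0, ERR=254432355/2097152
(2,3): OLD=7087226039/33554432 → NEW=255, ERR=-1469154121/33554432
(3,0): OLD=3537169301/16777216 → NEW=255, ERR=-741020779/16777216
(3,1): OLD=35771674763/268435456 → NEW=255, ERR=-32679366517/268435456
(3,2): OLD=681549095797/4294967296 → NEW=255, ERR=-413667564683/4294967296
(3,3): OLD=6786908953011/68719476736 → NEW=0, ERR=6786908953011/68719476736
(4,0): OLD=555644809265/4294967296 → NEW=255, ERR=-539571851215/4294967296
(4,1): OLD=590097579539/34359738368 → NEW=0, ERR=590097579539/34359738368
(4,2): OLD=190572421108147/1099511627776 → NEW=255, ERR=-89803043974733/1099511627776
(4,3): OLD=2728735395231957/17592186044416 → NEW=255, ERR=-1757272046094123/17592186044416
Output grid:
  Row 0: ##.#  (1 black, running=1)
  Row 1: #.##  (1 black, running=2)
  Row 2: .#.#  (2 black, running=4)
  Row 3: ###.  (1 black, running=5)
  Row 4: #.##  (1 black, running=6)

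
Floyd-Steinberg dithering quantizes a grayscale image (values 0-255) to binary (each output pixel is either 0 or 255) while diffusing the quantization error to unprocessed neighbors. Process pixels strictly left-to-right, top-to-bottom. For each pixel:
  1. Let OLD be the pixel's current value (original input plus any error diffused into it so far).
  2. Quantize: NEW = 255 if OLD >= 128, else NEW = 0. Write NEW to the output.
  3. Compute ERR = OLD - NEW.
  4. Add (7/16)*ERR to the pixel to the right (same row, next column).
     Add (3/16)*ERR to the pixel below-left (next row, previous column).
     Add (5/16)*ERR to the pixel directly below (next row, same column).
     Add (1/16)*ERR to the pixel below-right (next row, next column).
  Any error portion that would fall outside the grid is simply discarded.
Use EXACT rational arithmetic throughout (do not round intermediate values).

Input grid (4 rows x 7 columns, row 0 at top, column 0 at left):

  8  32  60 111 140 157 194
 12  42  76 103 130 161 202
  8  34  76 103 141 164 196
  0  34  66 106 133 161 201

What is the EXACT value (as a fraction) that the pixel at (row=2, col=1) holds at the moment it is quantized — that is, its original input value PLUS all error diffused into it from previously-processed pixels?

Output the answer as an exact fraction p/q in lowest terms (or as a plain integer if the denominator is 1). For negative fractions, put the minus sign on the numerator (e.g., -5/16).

(0,0): OLD=8 → NEW=0, ERR=8
(0,1): OLD=71/2 → NEW=0, ERR=71/2
(0,2): OLD=2417/32 → NEW=0, ERR=2417/32
(0,3): OLD=73751/512 → NEW=255, ERR=-56809/512
(0,4): OLD=749217/8192 → NEW=0, ERR=749217/8192
(0,5): OLD=25822823/131072 → NEW=255, ERR=-7600537/131072
(0,6): OLD=353643729/2097152 → NEW=255, ERR=-181130031/2097152
(1,0): OLD=677/32 → NEW=0, ERR=677/32
(1,1): OLD=19715/256 → NEW=0, ERR=19715/256
(1,2): OLD=939711/8192 → NEW=0, ERR=939711/8192
(1,3): OLD=4600019/32768 → NEW=255, ERR=-3755821/32768
(1,4): OLD=190059417/2097152 → NEW=0, ERR=190059417/2097152
(1,5): OLD=2886522985/16777216 → NEW=255, ERR=-1391667095/16777216
(1,6): OLD=36264222471/268435456 → NEW=255, ERR=-32186818809/268435456
(2,0): OLD=118993/4096 → NEW=0, ERR=118993/4096
(2,1): OLD=12269195/131072 → NEW=0, ERR=12269195/131072
Target (2,1): original=34, with diffused error = 12269195/131072

Answer: 12269195/131072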